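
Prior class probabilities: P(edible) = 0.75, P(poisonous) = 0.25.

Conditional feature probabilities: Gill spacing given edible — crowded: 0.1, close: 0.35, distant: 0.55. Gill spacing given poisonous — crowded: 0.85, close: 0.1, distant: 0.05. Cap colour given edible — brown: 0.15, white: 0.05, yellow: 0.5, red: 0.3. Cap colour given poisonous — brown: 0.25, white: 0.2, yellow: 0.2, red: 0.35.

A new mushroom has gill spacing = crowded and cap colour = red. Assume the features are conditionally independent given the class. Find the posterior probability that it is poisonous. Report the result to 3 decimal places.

0.768

edible: 0.75 × 0.1 × 0.3 = 0.0225
poisonous: 0.25 × 0.85 × 0.35 = 0.074375
P(poisonous | x) = 0.074375 / 0.096875 ≈ 0.768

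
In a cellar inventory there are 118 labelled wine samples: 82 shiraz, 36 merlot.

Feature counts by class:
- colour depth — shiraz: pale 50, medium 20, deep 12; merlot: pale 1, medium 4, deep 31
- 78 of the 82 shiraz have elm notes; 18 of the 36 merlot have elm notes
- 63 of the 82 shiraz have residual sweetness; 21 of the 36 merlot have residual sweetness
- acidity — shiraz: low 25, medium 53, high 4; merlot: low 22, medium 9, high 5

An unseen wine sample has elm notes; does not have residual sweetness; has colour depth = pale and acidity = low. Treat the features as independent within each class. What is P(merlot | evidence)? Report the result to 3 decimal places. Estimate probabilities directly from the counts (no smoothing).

0.037

shiraz: (82/118) × (50/82) × (78/82) × (19/82) × (25/82) ≈ 0.0284731
merlot: (36/118) × (1/36) × (18/36) × (15/36) × (22/36) ≈ 0.00107894
P(merlot | x) = 0.00107894 / 0.02955204 ≈ 0.037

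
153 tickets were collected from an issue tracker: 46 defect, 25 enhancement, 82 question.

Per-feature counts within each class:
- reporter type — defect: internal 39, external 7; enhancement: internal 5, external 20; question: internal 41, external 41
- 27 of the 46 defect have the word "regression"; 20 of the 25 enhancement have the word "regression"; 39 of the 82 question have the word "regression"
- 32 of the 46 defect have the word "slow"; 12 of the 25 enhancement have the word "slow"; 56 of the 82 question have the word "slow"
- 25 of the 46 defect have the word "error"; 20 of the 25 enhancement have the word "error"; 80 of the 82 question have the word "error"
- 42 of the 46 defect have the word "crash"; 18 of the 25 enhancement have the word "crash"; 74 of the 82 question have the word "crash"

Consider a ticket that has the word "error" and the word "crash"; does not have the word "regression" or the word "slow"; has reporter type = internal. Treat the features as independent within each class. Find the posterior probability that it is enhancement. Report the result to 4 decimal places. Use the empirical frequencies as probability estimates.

defect: (46/153) × (39/46) × (19/46) × (14/46) × (25/46) × (42/46) ≈ 0.0159006
enhancement: (25/153) × (5/25) × (5/25) × (13/25) × (20/25) × (18/25) ≈ 0.00195765
question: (82/153) × (41/82) × (43/82) × (26/82) × (80/82) × (74/82) ≈ 0.0392284
P(enhancement | x) = 0.00195765 / 0.05708665 ≈ 0.0343

0.0343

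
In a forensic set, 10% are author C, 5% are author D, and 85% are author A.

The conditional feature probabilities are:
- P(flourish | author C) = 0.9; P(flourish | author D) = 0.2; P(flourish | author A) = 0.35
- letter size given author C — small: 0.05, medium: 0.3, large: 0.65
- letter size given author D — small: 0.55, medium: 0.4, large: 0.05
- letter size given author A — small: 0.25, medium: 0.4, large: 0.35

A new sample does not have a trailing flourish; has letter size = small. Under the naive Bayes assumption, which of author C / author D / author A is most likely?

author A

author C: 0.1 × (1−0.9) × 0.05 = 0.0005
author D: 0.05 × (1−0.2) × 0.55 = 0.022
author A: 0.85 × (1−0.35) × 0.25 = 0.138125
Highest score → author A.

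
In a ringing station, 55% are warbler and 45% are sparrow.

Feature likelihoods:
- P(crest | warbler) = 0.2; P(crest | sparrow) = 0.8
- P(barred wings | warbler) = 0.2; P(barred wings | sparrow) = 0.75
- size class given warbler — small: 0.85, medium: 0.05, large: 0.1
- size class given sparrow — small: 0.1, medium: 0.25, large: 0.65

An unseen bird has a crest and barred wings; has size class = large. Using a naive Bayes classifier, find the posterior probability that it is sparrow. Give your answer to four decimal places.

0.9876

warbler: 0.55 × 0.2 × 0.2 × 0.1 = 0.0022
sparrow: 0.45 × 0.8 × 0.75 × 0.65 = 0.1755
P(sparrow | x) = 0.1755 / 0.1777 ≈ 0.9876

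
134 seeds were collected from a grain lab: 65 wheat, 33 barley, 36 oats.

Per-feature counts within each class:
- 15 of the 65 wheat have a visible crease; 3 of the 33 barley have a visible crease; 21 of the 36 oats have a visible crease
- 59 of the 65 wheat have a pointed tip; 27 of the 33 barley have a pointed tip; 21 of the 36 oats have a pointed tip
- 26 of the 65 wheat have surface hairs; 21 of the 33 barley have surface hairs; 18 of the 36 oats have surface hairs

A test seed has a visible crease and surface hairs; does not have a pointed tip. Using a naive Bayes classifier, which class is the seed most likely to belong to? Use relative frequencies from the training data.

wheat: (65/134) × (15/65) × (6/65) × (26/65) ≈ 0.00413318
barley: (33/134) × (3/33) × (6/33) × (21/33) ≈ 0.00259035
oats: (36/134) × (21/36) × (15/36) × (18/36) ≈ 0.0326493
Highest score → oats.

oats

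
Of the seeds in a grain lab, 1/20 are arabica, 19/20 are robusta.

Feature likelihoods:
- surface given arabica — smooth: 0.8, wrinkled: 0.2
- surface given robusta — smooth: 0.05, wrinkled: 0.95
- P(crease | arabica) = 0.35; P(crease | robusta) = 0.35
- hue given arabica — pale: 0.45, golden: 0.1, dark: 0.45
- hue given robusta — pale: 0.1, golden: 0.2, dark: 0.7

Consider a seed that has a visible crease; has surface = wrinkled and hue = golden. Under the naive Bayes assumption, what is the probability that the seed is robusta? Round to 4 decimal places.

arabica: 0.05 × 0.2 × 0.35 × 0.1 = 0.00035
robusta: 0.95 × 0.95 × 0.35 × 0.2 = 0.063175
P(robusta | x) = 0.063175 / 0.063525 ≈ 0.9945

0.9945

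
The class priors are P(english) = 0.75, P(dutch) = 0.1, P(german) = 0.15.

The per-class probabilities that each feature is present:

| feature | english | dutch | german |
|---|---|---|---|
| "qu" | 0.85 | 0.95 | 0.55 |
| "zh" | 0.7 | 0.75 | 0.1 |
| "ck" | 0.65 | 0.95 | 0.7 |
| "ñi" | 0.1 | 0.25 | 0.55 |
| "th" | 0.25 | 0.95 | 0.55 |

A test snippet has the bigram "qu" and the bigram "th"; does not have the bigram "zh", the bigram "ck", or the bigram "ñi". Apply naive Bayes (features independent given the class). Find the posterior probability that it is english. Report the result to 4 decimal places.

0.7031

english: 0.75 × 0.85 × (1−0.7) × (1−0.65) × (1−0.1) × 0.25 = 0.0150609375
dutch: 0.1 × 0.95 × (1−0.75) × (1−0.95) × (1−0.25) × 0.95 = 0.00084609375
german: 0.15 × 0.55 × (1−0.1) × (1−0.7) × (1−0.55) × 0.55 = 0.0055130625
P(english | x) = 0.0150609375 / 0.02142009375 ≈ 0.7031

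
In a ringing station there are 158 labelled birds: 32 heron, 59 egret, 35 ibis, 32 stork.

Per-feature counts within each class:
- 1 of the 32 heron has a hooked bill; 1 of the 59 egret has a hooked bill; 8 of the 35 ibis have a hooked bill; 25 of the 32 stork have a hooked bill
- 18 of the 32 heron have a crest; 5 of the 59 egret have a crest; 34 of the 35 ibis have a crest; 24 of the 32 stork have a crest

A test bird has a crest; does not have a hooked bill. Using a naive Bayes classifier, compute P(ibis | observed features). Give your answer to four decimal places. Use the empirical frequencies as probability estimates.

heron: (32/158) × (31/32) × (18/32) ≈ 0.110364
egret: (59/158) × (58/59) × (5/59) ≈ 0.0311092
ibis: (35/158) × (27/35) × (34/35) ≈ 0.166004
stork: (32/158) × (7/32) × (24/32) ≈ 0.0332278
P(ibis | x) = 0.166004 / 0.340705 ≈ 0.4872

0.4872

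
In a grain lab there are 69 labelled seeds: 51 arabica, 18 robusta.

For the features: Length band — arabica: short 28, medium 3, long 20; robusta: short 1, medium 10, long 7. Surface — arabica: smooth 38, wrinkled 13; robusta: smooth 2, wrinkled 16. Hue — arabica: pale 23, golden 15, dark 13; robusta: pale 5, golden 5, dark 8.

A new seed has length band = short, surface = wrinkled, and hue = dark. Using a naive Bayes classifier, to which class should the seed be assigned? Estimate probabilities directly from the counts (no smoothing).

arabica: (51/69) × (28/51) × (13/51) × (13/51) ≈ 0.0263667
robusta: (18/69) × (1/18) × (16/18) × (8/18) ≈ 0.00572553
Highest score → arabica.

arabica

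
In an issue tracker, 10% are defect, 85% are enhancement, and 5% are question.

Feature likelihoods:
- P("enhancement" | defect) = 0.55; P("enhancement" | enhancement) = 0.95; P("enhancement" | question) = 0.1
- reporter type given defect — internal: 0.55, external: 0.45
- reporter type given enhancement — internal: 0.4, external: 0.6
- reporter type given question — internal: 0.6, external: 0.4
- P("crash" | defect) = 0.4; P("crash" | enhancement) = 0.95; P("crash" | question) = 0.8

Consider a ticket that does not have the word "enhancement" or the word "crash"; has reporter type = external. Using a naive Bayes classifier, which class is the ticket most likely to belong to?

defect

defect: 0.1 × (1−0.55) × 0.45 × (1−0.4) = 0.01215
enhancement: 0.85 × (1−0.95) × 0.6 × (1−0.95) = 0.001275
question: 0.05 × (1−0.1) × 0.4 × (1−0.8) = 0.0036
Highest score → defect.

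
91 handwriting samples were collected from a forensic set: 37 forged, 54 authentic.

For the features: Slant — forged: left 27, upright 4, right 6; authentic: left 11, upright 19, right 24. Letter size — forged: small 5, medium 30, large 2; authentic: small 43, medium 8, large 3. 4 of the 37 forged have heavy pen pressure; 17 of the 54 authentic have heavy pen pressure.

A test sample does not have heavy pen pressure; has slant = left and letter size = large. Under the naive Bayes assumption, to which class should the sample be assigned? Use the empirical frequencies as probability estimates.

forged: (37/91) × (27/37) × (2/37) × (33/37) ≈ 0.0143042
authentic: (54/91) × (11/54) × (3/54) × (37/54) ≈ 0.00460137
Highest score → forged.

forged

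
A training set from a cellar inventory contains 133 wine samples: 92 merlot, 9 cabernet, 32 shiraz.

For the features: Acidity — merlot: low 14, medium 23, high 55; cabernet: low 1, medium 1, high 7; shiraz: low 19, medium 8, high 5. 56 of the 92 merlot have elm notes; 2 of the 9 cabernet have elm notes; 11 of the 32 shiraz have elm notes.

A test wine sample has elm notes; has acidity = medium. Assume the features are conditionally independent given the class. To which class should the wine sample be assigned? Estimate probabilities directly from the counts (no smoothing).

merlot: (92/133) × (23/92) × (56/92) ≈ 0.105263
cabernet: (9/133) × (1/9) × (2/9) ≈ 0.00167084
shiraz: (32/133) × (8/32) × (11/32) ≈ 0.0206767
Highest score → merlot.

merlot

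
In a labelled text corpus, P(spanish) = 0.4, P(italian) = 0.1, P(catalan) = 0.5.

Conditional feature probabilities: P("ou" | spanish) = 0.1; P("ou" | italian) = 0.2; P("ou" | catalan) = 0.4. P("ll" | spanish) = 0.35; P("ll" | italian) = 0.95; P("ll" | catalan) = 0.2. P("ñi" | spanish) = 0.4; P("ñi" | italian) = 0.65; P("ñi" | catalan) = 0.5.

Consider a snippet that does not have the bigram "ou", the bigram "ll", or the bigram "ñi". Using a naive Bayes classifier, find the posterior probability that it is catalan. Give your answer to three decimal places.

0.458

spanish: 0.4 × (1−0.1) × (1−0.35) × (1−0.4) = 0.1404
italian: 0.1 × (1−0.2) × (1−0.95) × (1−0.65) = 0.0014
catalan: 0.5 × (1−0.4) × (1−0.2) × (1−0.5) = 0.12
P(catalan | x) = 0.12 / 0.2618 ≈ 0.458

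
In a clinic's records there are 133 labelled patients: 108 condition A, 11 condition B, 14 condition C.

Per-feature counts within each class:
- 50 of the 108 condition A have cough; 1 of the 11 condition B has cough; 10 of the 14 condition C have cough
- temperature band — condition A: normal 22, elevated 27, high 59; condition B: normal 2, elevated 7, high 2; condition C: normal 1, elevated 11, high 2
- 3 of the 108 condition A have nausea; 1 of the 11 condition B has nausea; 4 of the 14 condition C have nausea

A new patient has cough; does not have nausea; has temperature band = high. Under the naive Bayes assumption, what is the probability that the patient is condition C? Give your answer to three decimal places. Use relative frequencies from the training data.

0.037

condition A: (108/133) × (50/108) × (59/108) × (105/108) ≈ 0.19967
condition B: (11/133) × (1/11) × (2/11) × (10/11) ≈ 0.00124278
condition C: (14/133) × (10/14) × (2/14) × (10/14) ≈ 0.00767224
P(condition C | x) = 0.00767224 / 0.20858502 ≈ 0.037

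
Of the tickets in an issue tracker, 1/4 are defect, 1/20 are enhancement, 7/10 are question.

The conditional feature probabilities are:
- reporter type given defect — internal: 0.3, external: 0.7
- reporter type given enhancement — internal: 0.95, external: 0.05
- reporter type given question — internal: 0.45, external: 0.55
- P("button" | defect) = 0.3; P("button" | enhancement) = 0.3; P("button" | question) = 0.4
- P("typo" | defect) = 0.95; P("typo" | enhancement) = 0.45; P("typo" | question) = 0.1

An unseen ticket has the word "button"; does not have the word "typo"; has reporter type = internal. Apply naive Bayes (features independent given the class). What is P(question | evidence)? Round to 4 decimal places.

0.9268

defect: 0.25 × 0.3 × 0.3 × (1−0.95) = 0.001125
enhancement: 0.05 × 0.95 × 0.3 × (1−0.45) = 0.0078375
question: 0.7 × 0.45 × 0.4 × (1−0.1) = 0.1134
P(question | x) = 0.1134 / 0.1223625 ≈ 0.9268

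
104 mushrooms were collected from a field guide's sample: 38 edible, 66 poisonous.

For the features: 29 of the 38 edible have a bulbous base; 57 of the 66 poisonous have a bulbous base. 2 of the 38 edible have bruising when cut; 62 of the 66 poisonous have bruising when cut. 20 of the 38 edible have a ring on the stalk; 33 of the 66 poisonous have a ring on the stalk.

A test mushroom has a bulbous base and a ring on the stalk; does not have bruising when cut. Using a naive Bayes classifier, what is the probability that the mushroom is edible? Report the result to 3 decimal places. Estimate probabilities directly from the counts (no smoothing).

edible: (38/104) × (29/38) × (36/38) × (20/38) ≈ 0.139037
poisonous: (66/104) × (57/66) × (4/66) × (33/66) ≈ 0.0166084
P(edible | x) = 0.139037 / 0.1556454 ≈ 0.893

0.893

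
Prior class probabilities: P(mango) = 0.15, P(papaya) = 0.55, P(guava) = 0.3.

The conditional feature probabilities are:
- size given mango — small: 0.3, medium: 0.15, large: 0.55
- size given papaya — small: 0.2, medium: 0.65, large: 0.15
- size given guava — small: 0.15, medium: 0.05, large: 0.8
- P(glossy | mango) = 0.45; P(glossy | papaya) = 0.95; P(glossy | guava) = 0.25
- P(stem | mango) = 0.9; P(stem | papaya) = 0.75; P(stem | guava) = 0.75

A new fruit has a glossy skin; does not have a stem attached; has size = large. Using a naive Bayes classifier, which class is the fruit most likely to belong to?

papaya

mango: 0.15 × 0.55 × 0.45 × (1−0.9) = 0.0037125
papaya: 0.55 × 0.15 × 0.95 × (1−0.75) = 0.01959375
guava: 0.3 × 0.8 × 0.25 × (1−0.75) = 0.015
Highest score → papaya.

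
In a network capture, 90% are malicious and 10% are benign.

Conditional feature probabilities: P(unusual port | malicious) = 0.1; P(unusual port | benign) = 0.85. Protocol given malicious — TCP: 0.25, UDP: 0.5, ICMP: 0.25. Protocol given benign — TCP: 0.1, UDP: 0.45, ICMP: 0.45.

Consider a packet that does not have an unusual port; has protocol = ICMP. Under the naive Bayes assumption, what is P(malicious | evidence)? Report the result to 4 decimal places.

0.9677

malicious: 0.9 × (1−0.1) × 0.25 = 0.2025
benign: 0.1 × (1−0.85) × 0.45 = 0.00675
P(malicious | x) = 0.2025 / 0.20925 ≈ 0.9677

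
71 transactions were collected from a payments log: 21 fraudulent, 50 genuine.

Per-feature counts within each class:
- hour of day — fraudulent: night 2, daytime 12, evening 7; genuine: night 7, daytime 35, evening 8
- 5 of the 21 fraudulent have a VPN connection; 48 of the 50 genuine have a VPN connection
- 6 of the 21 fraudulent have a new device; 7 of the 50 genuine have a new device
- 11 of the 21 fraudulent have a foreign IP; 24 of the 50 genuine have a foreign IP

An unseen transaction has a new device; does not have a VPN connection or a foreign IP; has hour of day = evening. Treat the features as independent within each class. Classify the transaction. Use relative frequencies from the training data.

fraudulent

fraudulent: (21/71) × (7/21) × (16/21) × (6/21) × (10/21) ≈ 0.0102201
genuine: (50/71) × (8/50) × (2/50) × (7/50) × (26/50) ≈ 0.000328113
Highest score → fraudulent.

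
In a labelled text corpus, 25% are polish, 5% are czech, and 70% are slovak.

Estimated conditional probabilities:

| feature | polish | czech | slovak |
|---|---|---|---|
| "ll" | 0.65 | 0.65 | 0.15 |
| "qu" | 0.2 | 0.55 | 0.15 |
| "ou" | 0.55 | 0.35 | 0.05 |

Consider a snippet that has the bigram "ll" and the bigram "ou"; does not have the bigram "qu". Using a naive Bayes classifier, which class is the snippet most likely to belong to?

polish: 0.25 × 0.65 × (1−0.2) × 0.55 = 0.0715
czech: 0.05 × 0.65 × (1−0.55) × 0.35 = 0.00511875
slovak: 0.7 × 0.15 × (1−0.15) × 0.05 = 0.0044625
Highest score → polish.

polish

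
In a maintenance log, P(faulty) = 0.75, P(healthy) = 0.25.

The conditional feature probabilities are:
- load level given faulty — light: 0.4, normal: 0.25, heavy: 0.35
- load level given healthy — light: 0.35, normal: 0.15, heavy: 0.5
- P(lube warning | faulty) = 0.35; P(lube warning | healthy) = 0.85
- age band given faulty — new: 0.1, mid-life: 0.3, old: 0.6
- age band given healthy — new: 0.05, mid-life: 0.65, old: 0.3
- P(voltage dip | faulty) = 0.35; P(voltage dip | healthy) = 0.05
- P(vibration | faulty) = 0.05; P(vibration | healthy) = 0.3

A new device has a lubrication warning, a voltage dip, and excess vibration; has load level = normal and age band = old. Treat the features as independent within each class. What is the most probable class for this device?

faulty

faulty: 0.75 × 0.25 × 0.35 × 0.6 × 0.35 × 0.05 = 0.0006890625
healthy: 0.25 × 0.15 × 0.85 × 0.3 × 0.05 × 0.3 = 0.0001434375
Highest score → faulty.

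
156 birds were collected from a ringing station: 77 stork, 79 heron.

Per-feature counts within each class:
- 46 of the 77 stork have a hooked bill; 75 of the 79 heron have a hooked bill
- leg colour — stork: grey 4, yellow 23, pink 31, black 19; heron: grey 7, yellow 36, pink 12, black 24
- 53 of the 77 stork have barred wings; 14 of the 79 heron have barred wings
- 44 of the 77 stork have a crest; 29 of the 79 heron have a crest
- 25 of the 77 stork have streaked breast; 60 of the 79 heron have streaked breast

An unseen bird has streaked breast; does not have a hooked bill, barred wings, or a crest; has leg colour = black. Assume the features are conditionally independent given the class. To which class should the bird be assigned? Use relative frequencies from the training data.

stork: (77/156) × (31/77) × (19/77) × (24/77) × (33/77) × (25/77) ≈ 0.00212664
heron: (79/156) × (4/79) × (24/79) × (65/79) × (50/79) × (60/79) ≈ 0.00308087
Highest score → heron.

heron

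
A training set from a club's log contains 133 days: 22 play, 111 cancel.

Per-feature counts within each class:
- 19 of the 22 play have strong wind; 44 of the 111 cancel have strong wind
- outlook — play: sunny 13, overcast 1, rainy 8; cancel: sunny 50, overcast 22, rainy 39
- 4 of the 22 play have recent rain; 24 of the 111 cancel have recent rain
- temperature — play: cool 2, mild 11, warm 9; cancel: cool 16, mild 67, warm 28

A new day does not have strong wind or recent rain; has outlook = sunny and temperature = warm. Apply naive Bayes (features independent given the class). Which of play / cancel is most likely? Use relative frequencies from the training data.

cancel

play: (22/133) × (3/22) × (13/22) × (18/22) × (9/22) ≈ 0.00446128
cancel: (111/133) × (67/111) × (50/111) × (87/111) × (28/111) ≈ 0.0448644
Highest score → cancel.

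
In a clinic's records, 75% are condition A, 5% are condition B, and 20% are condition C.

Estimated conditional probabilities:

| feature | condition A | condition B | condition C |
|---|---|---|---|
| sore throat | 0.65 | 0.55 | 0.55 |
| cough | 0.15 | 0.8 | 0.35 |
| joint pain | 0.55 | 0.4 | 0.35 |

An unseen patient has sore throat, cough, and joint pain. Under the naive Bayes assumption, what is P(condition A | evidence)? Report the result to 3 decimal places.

condition A: 0.75 × 0.65 × 0.15 × 0.55 = 0.04021875
condition B: 0.05 × 0.55 × 0.8 × 0.4 = 0.0088
condition C: 0.2 × 0.55 × 0.35 × 0.35 = 0.013475
P(condition A | x) = 0.04021875 / 0.06249375 ≈ 0.644

0.644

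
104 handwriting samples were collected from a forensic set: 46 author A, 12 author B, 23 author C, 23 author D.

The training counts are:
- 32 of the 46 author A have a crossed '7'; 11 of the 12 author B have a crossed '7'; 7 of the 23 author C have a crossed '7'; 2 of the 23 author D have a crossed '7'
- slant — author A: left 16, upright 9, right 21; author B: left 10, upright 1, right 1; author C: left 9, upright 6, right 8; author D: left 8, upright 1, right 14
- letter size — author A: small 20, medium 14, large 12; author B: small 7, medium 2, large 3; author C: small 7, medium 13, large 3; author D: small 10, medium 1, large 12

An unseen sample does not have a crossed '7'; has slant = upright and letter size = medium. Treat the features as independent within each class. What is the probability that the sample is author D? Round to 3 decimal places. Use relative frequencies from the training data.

author A: (46/104) × (14/46) × (9/46) × (14/46) ≈ 0.00801585
author B: (12/104) × (1/12) × (1/12) × (2/12) ≈ 0.000133547
author C: (23/104) × (16/23) × (6/23) × (13/23) ≈ 0.0226843
author D: (23/104) × (21/23) × (1/23) × (1/23) ≈ 0.000381707
P(author D | x) = 0.000381707 / 0.031215404 ≈ 0.012

0.012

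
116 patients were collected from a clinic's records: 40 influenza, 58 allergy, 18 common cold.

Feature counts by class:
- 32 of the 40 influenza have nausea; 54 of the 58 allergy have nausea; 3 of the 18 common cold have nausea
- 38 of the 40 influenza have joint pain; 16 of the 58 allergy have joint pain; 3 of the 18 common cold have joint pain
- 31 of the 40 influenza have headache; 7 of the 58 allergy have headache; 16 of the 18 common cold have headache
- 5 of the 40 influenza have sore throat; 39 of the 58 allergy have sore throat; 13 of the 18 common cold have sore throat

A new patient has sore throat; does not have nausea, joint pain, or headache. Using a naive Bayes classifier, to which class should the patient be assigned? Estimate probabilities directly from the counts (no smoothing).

allergy

influenza: (40/116) × (8/40) × (2/40) × (9/40) × (5/40) ≈ 0.0000969828
allergy: (58/116) × (4/58) × (42/58) × (51/58) × (39/58) ≈ 0.0147639
common cold: (18/116) × (15/18) × (15/18) × (2/18) × (13/18) ≈ 0.0086473
Highest score → allergy.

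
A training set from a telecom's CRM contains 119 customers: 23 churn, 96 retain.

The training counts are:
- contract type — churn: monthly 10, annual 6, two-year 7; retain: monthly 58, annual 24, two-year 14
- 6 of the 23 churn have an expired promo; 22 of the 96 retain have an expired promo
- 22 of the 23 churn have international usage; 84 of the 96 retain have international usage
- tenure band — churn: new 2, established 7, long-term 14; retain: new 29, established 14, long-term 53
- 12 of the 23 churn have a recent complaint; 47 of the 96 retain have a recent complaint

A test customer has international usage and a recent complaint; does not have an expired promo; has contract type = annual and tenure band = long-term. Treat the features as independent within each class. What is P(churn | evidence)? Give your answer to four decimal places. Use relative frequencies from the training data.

churn: (23/119) × (6/23) × (17/23) × (22/23) × (14/23) × (12/23) ≈ 0.0113207
retain: (96/119) × (24/96) × (74/96) × (84/96) × (53/96) × (47/96) ≈ 0.0367675
P(churn | x) = 0.0113207 / 0.0480882 ≈ 0.2354

0.2354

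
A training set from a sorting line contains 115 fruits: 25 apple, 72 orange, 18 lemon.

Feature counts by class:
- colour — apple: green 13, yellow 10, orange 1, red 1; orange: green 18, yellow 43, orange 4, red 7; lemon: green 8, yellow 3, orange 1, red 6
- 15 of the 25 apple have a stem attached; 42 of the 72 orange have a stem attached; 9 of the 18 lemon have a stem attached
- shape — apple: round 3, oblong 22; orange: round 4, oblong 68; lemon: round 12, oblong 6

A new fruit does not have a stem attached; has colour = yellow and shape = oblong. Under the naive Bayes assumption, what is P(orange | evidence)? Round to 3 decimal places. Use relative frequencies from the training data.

0.808

apple: (25/115) × (10/25) × (10/25) × (22/25) ≈ 0.0306087
orange: (72/115) × (43/72) × (30/72) × (68/72) ≈ 0.147142
lemon: (18/115) × (3/18) × (9/18) × (6/18) ≈ 0.00434783
P(orange | x) = 0.147142 / 0.18209853 ≈ 0.808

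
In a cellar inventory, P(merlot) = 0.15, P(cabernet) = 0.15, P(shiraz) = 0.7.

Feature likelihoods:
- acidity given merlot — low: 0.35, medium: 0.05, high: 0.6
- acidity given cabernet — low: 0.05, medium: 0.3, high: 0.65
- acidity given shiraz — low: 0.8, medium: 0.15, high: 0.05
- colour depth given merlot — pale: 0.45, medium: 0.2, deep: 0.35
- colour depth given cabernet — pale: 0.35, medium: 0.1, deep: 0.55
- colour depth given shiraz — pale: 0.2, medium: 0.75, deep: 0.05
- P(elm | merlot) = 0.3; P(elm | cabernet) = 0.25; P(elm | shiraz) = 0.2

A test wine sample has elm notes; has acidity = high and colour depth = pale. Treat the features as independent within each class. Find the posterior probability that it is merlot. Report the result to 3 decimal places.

0.550

merlot: 0.15 × 0.6 × 0.45 × 0.3 = 0.01215
cabernet: 0.15 × 0.65 × 0.35 × 0.25 = 0.00853125
shiraz: 0.7 × 0.05 × 0.2 × 0.2 = 0.0014
P(merlot | x) = 0.01215 / 0.02208125 ≈ 0.550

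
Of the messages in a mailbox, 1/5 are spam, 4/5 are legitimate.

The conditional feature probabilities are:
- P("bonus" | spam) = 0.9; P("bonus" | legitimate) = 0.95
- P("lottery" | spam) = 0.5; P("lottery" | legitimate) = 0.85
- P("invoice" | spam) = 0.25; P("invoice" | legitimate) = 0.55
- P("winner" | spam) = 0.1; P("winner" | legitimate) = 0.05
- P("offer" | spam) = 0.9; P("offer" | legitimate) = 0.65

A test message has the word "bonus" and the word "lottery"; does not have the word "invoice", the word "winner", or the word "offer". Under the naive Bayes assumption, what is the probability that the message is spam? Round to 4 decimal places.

spam: 0.2 × 0.9 × 0.5 × (1−0.25) × (1−0.1) × (1−0.9) = 0.006075
legitimate: 0.8 × 0.95 × 0.85 × (1−0.55) × (1−0.05) × (1−0.65) = 0.09665775
P(spam | x) = 0.006075 / 0.10273275 ≈ 0.0591

0.0591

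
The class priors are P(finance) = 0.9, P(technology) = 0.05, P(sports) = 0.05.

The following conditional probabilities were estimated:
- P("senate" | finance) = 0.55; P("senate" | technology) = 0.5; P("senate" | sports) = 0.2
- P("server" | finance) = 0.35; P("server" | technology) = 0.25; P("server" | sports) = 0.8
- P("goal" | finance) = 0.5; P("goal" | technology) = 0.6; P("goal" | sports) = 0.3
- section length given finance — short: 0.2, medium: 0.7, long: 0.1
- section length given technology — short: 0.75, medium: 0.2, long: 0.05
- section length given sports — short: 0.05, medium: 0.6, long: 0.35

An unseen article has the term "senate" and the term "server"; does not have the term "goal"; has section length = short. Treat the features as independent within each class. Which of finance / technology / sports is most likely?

finance: 0.9 × 0.55 × 0.35 × (1−0.5) × 0.2 = 0.017325
technology: 0.05 × 0.5 × 0.25 × (1−0.6) × 0.75 = 0.001875
sports: 0.05 × 0.2 × 0.8 × (1−0.3) × 0.05 = 0.00028
Highest score → finance.

finance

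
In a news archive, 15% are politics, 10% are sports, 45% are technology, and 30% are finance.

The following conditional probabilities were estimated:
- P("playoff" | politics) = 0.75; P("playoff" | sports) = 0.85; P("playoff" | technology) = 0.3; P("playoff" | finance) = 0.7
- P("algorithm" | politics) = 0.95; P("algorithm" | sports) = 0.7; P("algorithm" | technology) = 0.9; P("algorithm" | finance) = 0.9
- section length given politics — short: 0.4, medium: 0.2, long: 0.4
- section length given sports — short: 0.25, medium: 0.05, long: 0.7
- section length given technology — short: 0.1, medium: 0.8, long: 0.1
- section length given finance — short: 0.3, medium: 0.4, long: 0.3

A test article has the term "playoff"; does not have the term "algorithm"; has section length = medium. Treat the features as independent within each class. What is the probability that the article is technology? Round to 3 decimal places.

politics: 0.15 × 0.75 × (1−0.95) × 0.2 = 0.001125
sports: 0.1 × 0.85 × (1−0.7) × 0.05 = 0.001275
technology: 0.45 × 0.3 × (1−0.9) × 0.8 = 0.0108
finance: 0.3 × 0.7 × (1−0.9) × 0.4 = 0.0084
P(technology | x) = 0.0108 / 0.0216 ≈ 0.500

0.500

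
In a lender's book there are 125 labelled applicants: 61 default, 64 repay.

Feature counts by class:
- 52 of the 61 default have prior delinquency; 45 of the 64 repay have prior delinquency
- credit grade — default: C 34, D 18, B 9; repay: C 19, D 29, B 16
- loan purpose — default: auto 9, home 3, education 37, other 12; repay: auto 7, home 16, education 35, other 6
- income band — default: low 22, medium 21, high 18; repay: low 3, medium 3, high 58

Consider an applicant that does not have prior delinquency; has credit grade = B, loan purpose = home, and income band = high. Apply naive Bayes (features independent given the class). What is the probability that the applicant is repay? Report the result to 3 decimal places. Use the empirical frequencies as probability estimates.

0.982

default: (61/125) × (9/61) × (9/61) × (3/61) × (18/61) ≈ 0.000154163
repay: (64/125) × (19/64) × (16/64) × (16/64) × (58/64) = 0.008609375
P(repay | x) = 0.008609375 / 0.008763538 ≈ 0.982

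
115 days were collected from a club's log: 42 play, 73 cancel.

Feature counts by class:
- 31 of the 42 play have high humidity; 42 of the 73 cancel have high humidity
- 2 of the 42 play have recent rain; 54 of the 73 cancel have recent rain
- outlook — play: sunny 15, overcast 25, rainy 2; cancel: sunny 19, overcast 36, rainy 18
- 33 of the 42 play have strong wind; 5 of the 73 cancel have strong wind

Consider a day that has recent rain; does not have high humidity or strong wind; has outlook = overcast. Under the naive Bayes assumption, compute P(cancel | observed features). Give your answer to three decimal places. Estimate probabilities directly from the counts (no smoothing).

0.994

play: (42/115) × (11/42) × (2/42) × (25/42) × (9/42) ≈ 0.000580978
cancel: (73/115) × (31/73) × (54/73) × (36/73) × (68/73) ≈ 0.091601
P(cancel | x) = 0.091601 / 0.092181978 ≈ 0.994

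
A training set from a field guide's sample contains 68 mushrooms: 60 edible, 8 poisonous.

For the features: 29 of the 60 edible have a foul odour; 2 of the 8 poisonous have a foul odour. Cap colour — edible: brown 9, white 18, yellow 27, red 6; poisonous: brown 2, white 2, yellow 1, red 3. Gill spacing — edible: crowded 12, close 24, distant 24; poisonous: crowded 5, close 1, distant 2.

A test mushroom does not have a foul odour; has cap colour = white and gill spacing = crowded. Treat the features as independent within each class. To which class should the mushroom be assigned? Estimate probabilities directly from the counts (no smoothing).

edible: (60/68) × (31/60) × (18/60) × (12/60) ≈ 0.0273529
poisonous: (8/68) × (6/8) × (2/8) × (5/8) ≈ 0.0137868
Highest score → edible.

edible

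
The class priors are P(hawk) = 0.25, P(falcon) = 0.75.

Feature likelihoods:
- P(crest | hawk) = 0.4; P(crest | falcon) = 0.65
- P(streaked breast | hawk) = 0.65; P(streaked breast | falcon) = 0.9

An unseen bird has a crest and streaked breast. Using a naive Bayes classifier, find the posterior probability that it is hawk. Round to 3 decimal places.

0.129

hawk: 0.25 × 0.4 × 0.65 = 0.065
falcon: 0.75 × 0.65 × 0.9 = 0.43875
P(hawk | x) = 0.065 / 0.50375 ≈ 0.129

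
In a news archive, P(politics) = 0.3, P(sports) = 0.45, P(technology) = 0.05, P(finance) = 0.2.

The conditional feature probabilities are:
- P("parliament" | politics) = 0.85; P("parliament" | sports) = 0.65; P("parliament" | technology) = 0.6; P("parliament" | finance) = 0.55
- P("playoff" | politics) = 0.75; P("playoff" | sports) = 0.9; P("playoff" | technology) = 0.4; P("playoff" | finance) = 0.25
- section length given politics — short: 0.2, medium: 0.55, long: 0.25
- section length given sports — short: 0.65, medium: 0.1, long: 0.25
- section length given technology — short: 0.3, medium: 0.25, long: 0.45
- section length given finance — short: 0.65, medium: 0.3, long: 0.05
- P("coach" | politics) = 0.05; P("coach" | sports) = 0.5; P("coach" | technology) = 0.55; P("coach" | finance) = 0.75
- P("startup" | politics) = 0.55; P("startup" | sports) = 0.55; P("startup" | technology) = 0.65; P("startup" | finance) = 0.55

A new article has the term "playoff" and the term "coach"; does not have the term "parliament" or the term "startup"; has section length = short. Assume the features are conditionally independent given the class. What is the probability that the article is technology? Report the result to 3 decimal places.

0.018

politics: 0.3 × (1−0.85) × 0.75 × 0.2 × 0.05 × (1−0.55) = 0.000151875
sports: 0.45 × (1−0.65) × 0.9 × 0.65 × 0.5 × (1−0.55) = 0.0207309375
technology: 0.05 × (1−0.6) × 0.4 × 0.3 × 0.55 × (1−0.65) = 0.000462
finance: 0.2 × (1−0.55) × 0.25 × 0.65 × 0.75 × (1−0.55) = 0.0049359375
P(technology | x) = 0.000462 / 0.02628075 ≈ 0.018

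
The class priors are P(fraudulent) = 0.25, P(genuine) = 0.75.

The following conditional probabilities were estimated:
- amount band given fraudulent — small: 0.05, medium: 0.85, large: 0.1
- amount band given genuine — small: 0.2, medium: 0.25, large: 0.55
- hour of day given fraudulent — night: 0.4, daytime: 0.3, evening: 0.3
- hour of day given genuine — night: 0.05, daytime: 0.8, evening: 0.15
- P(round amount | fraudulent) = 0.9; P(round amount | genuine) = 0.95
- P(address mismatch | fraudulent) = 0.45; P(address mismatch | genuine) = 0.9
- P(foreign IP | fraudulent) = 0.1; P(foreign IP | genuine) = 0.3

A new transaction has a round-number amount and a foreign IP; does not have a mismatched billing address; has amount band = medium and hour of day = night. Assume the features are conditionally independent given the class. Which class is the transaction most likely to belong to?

fraudulent

fraudulent: 0.25 × 0.85 × 0.4 × 0.9 × (1−0.45) × 0.1 = 0.0042075
genuine: 0.75 × 0.25 × 0.05 × 0.95 × (1−0.9) × 0.3 = 0.0002671875
Highest score → fraudulent.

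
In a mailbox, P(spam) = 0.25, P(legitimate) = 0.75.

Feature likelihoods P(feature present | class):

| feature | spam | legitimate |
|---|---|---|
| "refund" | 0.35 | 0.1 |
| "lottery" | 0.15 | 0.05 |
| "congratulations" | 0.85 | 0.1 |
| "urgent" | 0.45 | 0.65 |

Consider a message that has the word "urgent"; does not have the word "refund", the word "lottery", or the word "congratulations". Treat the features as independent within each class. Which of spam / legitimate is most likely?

legitimate

spam: 0.25 × (1−0.35) × (1−0.15) × (1−0.85) × 0.45 = 0.0093234375
legitimate: 0.75 × (1−0.1) × (1−0.05) × (1−0.1) × 0.65 = 0.37513125
Highest score → legitimate.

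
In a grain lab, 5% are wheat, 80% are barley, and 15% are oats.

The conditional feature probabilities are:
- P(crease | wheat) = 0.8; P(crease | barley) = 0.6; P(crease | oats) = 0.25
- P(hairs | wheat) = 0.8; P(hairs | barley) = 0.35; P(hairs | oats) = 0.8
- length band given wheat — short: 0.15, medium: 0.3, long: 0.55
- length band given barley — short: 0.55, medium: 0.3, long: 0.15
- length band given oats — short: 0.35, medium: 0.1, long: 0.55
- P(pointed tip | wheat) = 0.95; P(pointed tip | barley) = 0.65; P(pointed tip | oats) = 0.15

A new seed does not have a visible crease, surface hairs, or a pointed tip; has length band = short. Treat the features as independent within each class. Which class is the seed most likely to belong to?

wheat: 0.05 × (1−0.8) × (1−0.8) × 0.15 × (1−0.95) = 0.000015
barley: 0.8 × (1−0.6) × (1−0.35) × 0.55 × (1−0.65) = 0.04004
oats: 0.15 × (1−0.25) × (1−0.8) × 0.35 × (1−0.15) = 0.00669375
Highest score → barley.

barley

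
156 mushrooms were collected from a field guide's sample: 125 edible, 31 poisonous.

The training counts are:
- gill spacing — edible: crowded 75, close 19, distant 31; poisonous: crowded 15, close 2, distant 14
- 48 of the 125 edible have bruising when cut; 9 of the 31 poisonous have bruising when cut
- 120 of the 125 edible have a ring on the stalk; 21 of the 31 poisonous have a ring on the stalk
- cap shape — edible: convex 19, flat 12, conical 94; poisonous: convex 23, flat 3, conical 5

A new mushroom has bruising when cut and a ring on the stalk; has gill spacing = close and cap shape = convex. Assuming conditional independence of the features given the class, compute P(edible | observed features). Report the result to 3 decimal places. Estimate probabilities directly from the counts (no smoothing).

edible: (125/156) × (19/125) × (48/125) × (120/125) × (19/125) ≈ 0.00682457
poisonous: (31/156) × (2/31) × (9/31) × (21/31) × (23/31) ≈ 0.00187073
P(edible | x) = 0.00682457 / 0.0086953 ≈ 0.785

0.785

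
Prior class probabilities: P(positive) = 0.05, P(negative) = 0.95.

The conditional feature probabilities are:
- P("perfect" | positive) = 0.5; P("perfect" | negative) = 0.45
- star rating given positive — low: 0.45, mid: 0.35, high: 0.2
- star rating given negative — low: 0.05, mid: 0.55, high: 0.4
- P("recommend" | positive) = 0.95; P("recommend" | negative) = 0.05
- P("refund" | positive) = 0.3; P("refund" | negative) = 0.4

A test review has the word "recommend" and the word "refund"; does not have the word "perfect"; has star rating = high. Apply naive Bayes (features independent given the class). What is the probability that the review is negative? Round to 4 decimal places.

0.7458

positive: 0.05 × (1−0.5) × 0.2 × 0.95 × 0.3 = 0.001425
negative: 0.95 × (1−0.45) × 0.4 × 0.05 × 0.4 = 0.00418
P(negative | x) = 0.00418 / 0.005605 ≈ 0.7458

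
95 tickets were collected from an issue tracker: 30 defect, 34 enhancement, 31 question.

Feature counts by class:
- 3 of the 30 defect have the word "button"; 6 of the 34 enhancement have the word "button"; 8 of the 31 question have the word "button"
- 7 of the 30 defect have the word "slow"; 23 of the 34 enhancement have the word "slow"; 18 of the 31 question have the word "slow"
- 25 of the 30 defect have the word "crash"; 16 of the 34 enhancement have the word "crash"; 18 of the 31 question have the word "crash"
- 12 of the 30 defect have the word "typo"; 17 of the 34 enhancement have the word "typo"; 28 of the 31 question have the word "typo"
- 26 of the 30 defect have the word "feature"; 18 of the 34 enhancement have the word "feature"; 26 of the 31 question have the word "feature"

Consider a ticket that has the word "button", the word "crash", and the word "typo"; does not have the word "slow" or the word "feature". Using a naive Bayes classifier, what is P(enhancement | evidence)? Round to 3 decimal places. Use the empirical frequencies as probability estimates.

defect: (30/95) × (3/30) × (23/30) × (25/30) × (12/30) × (4/30) ≈ 0.00107602
enhancement: (34/95) × (6/34) × (11/34) × (16/34) × (17/34) × (16/34) ≈ 0.00226253
question: (31/95) × (8/31) × (13/31) × (18/31) × (28/31) × (5/31) ≈ 0.00298719
P(enhancement | x) = 0.00226253 / 0.00632574 ≈ 0.358

0.358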